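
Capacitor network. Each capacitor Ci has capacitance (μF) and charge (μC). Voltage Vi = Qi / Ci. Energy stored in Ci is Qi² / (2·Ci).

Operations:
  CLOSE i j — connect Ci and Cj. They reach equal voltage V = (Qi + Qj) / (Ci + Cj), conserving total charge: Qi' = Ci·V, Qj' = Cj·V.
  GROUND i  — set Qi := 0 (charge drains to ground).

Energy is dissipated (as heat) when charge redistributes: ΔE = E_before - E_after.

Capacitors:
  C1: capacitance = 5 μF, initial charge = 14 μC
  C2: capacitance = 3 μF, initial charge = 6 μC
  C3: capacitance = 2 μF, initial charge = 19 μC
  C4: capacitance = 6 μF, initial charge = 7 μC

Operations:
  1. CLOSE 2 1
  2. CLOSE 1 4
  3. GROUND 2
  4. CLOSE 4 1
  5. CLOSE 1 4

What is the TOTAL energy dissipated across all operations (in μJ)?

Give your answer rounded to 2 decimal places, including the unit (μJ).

Initial: C1(5μF, Q=14μC, V=2.80V), C2(3μF, Q=6μC, V=2.00V), C3(2μF, Q=19μC, V=9.50V), C4(6μF, Q=7μC, V=1.17V)
Op 1: CLOSE 2-1: Q_total=20.00, C_total=8.00, V=2.50; Q2=7.50, Q1=12.50; dissipated=0.600
Op 2: CLOSE 1-4: Q_total=19.50, C_total=11.00, V=1.77; Q1=8.86, Q4=10.64; dissipated=2.424
Op 3: GROUND 2: Q2=0; energy lost=9.375
Op 4: CLOSE 4-1: Q_total=19.50, C_total=11.00, V=1.77; Q4=10.64, Q1=8.86; dissipated=0.000
Op 5: CLOSE 1-4: Q_total=19.50, C_total=11.00, V=1.77; Q1=8.86, Q4=10.64; dissipated=0.000
Total dissipated: 12.399 μJ

Answer: 12.40 μJ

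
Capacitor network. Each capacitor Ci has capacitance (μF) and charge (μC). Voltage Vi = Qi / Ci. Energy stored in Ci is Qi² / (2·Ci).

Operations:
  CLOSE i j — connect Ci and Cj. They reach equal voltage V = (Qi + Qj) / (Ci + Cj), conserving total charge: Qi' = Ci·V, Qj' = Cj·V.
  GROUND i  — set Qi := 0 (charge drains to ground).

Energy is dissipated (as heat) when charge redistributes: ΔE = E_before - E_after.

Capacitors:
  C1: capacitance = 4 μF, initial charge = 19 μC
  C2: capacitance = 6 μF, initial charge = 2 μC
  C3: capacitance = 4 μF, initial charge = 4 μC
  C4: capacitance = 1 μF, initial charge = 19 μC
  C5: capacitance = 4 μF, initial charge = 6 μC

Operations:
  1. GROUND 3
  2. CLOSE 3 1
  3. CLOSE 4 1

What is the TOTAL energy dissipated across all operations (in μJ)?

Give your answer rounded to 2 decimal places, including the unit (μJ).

Initial: C1(4μF, Q=19μC, V=4.75V), C2(6μF, Q=2μC, V=0.33V), C3(4μF, Q=4μC, V=1.00V), C4(1μF, Q=19μC, V=19.00V), C5(4μF, Q=6μC, V=1.50V)
Op 1: GROUND 3: Q3=0; energy lost=2.000
Op 2: CLOSE 3-1: Q_total=19.00, C_total=8.00, V=2.38; Q3=9.50, Q1=9.50; dissipated=22.562
Op 3: CLOSE 4-1: Q_total=28.50, C_total=5.00, V=5.70; Q4=5.70, Q1=22.80; dissipated=110.556
Total dissipated: 135.119 μJ

Answer: 135.12 μJ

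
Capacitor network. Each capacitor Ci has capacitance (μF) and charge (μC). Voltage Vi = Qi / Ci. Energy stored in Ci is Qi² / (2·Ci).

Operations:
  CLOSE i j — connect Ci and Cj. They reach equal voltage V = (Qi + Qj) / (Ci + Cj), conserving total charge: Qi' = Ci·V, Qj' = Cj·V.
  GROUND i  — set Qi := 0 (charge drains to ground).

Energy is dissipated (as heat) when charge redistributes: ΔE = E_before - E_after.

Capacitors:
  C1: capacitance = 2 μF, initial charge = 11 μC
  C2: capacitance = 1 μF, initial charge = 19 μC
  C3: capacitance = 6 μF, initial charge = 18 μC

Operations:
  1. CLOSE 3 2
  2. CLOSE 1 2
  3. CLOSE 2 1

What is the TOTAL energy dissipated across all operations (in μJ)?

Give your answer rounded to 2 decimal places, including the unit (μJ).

Answer: 109.73 μJ

Derivation:
Initial: C1(2μF, Q=11μC, V=5.50V), C2(1μF, Q=19μC, V=19.00V), C3(6μF, Q=18μC, V=3.00V)
Op 1: CLOSE 3-2: Q_total=37.00, C_total=7.00, V=5.29; Q3=31.71, Q2=5.29; dissipated=109.714
Op 2: CLOSE 1-2: Q_total=16.29, C_total=3.00, V=5.43; Q1=10.86, Q2=5.43; dissipated=0.015
Op 3: CLOSE 2-1: Q_total=16.29, C_total=3.00, V=5.43; Q2=5.43, Q1=10.86; dissipated=0.000
Total dissipated: 109.730 μJ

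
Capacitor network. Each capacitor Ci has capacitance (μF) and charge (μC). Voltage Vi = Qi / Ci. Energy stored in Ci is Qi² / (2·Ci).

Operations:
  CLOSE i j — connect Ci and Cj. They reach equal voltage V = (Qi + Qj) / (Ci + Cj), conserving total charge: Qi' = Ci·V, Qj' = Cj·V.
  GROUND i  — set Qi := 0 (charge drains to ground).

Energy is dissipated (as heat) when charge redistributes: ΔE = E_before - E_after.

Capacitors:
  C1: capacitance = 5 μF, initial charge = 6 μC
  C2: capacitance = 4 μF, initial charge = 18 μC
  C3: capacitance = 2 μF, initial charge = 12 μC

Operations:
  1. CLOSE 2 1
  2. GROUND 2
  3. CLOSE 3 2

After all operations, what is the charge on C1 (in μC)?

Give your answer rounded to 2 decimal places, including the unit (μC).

Initial: C1(5μF, Q=6μC, V=1.20V), C2(4μF, Q=18μC, V=4.50V), C3(2μF, Q=12μC, V=6.00V)
Op 1: CLOSE 2-1: Q_total=24.00, C_total=9.00, V=2.67; Q2=10.67, Q1=13.33; dissipated=12.100
Op 2: GROUND 2: Q2=0; energy lost=14.222
Op 3: CLOSE 3-2: Q_total=12.00, C_total=6.00, V=2.00; Q3=4.00, Q2=8.00; dissipated=24.000
Final charges: Q1=13.33, Q2=8.00, Q3=4.00

Answer: 13.33 μC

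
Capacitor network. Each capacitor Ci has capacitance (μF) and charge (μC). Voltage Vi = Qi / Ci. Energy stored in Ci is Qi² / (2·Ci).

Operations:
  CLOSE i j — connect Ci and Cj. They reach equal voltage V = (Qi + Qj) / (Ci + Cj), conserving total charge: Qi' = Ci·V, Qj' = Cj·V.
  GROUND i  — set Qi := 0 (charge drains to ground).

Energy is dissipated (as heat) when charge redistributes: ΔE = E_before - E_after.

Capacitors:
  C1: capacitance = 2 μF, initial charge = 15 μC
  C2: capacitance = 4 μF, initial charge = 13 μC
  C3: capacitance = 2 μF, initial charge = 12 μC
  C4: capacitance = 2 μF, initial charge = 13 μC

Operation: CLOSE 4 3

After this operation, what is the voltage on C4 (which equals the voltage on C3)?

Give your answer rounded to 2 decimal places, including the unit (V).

Initial: C1(2μF, Q=15μC, V=7.50V), C2(4μF, Q=13μC, V=3.25V), C3(2μF, Q=12μC, V=6.00V), C4(2μF, Q=13μC, V=6.50V)
Op 1: CLOSE 4-3: Q_total=25.00, C_total=4.00, V=6.25; Q4=12.50, Q3=12.50; dissipated=0.125

Answer: 6.25 V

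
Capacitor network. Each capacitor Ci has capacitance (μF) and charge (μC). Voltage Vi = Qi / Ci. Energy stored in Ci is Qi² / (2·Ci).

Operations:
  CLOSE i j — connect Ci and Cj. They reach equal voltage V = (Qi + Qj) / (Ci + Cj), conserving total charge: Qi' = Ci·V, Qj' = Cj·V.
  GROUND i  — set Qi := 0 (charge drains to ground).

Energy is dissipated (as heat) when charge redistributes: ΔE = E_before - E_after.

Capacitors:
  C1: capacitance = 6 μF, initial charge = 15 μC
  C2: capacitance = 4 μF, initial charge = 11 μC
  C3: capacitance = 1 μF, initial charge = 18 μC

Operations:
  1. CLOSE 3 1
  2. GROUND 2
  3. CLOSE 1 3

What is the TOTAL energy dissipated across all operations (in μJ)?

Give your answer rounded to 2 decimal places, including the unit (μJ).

Initial: C1(6μF, Q=15μC, V=2.50V), C2(4μF, Q=11μC, V=2.75V), C3(1μF, Q=18μC, V=18.00V)
Op 1: CLOSE 3-1: Q_total=33.00, C_total=7.00, V=4.71; Q3=4.71, Q1=28.29; dissipated=102.964
Op 2: GROUND 2: Q2=0; energy lost=15.125
Op 3: CLOSE 1-3: Q_total=33.00, C_total=7.00, V=4.71; Q1=28.29, Q3=4.71; dissipated=0.000
Total dissipated: 118.089 μJ

Answer: 118.09 μJ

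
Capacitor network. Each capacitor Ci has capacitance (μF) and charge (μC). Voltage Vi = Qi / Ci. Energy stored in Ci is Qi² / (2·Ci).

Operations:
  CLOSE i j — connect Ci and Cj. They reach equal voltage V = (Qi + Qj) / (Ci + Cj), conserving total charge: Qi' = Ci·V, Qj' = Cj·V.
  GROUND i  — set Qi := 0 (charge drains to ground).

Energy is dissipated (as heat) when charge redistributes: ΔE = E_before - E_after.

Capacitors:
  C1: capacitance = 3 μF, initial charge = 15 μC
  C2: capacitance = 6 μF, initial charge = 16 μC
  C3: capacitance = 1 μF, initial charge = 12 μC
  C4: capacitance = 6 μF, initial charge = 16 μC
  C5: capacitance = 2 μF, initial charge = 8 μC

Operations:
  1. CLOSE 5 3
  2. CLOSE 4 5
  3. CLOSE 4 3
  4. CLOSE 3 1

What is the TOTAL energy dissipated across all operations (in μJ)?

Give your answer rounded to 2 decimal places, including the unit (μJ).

Initial: C1(3μF, Q=15μC, V=5.00V), C2(6μF, Q=16μC, V=2.67V), C3(1μF, Q=12μC, V=12.00V), C4(6μF, Q=16μC, V=2.67V), C5(2μF, Q=8μC, V=4.00V)
Op 1: CLOSE 5-3: Q_total=20.00, C_total=3.00, V=6.67; Q5=13.33, Q3=6.67; dissipated=21.333
Op 2: CLOSE 4-5: Q_total=29.33, C_total=8.00, V=3.67; Q4=22.00, Q5=7.33; dissipated=12.000
Op 3: CLOSE 4-3: Q_total=28.67, C_total=7.00, V=4.10; Q4=24.57, Q3=4.10; dissipated=3.857
Op 4: CLOSE 3-1: Q_total=19.10, C_total=4.00, V=4.77; Q3=4.77, Q1=14.32; dissipated=0.307
Total dissipated: 37.497 μJ

Answer: 37.50 μJ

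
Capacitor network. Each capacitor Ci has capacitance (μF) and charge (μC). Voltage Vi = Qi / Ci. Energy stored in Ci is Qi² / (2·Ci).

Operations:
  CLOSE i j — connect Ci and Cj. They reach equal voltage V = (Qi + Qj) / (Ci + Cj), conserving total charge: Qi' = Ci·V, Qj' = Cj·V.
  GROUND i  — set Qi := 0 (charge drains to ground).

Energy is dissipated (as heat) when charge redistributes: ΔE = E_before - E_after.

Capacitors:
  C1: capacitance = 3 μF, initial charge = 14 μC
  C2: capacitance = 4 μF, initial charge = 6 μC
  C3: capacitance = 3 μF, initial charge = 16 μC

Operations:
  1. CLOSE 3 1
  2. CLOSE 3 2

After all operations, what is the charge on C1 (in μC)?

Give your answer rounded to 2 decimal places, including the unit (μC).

Answer: 15.00 μC

Derivation:
Initial: C1(3μF, Q=14μC, V=4.67V), C2(4μF, Q=6μC, V=1.50V), C3(3μF, Q=16μC, V=5.33V)
Op 1: CLOSE 3-1: Q_total=30.00, C_total=6.00, V=5.00; Q3=15.00, Q1=15.00; dissipated=0.333
Op 2: CLOSE 3-2: Q_total=21.00, C_total=7.00, V=3.00; Q3=9.00, Q2=12.00; dissipated=10.500
Final charges: Q1=15.00, Q2=12.00, Q3=9.00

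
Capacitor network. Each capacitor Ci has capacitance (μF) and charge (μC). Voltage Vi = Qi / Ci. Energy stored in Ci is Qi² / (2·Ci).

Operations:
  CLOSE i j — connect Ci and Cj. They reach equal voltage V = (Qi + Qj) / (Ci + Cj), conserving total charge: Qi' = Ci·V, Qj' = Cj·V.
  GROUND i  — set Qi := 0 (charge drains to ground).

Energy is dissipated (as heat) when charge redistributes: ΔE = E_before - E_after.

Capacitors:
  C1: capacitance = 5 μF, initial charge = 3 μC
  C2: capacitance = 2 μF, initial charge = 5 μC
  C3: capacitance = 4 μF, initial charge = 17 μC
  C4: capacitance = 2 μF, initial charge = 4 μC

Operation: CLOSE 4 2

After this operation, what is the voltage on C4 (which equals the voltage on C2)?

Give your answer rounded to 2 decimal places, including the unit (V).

Answer: 2.25 V

Derivation:
Initial: C1(5μF, Q=3μC, V=0.60V), C2(2μF, Q=5μC, V=2.50V), C3(4μF, Q=17μC, V=4.25V), C4(2μF, Q=4μC, V=2.00V)
Op 1: CLOSE 4-2: Q_total=9.00, C_total=4.00, V=2.25; Q4=4.50, Q2=4.50; dissipated=0.125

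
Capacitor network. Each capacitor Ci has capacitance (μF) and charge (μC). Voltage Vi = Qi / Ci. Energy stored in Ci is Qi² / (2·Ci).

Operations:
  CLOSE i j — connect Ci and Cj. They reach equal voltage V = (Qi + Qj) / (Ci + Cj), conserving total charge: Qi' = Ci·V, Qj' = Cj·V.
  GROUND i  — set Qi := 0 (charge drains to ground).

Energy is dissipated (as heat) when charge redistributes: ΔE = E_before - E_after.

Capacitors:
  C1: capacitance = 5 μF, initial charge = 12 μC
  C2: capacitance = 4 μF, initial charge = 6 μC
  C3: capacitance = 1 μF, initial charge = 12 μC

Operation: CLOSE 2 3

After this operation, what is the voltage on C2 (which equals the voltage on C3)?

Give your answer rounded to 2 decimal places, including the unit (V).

Answer: 3.60 V

Derivation:
Initial: C1(5μF, Q=12μC, V=2.40V), C2(4μF, Q=6μC, V=1.50V), C3(1μF, Q=12μC, V=12.00V)
Op 1: CLOSE 2-3: Q_total=18.00, C_total=5.00, V=3.60; Q2=14.40, Q3=3.60; dissipated=44.100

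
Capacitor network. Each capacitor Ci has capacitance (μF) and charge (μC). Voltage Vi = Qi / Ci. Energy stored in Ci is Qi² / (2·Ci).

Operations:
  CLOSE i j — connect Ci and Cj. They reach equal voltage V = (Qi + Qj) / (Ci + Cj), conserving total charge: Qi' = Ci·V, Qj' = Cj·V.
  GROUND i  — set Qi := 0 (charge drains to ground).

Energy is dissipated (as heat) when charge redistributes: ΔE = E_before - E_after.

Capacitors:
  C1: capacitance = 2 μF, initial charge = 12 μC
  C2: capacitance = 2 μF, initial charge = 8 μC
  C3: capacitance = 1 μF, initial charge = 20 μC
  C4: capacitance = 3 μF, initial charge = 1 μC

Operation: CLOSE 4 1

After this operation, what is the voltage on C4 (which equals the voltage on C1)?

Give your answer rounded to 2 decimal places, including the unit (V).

Answer: 2.60 V

Derivation:
Initial: C1(2μF, Q=12μC, V=6.00V), C2(2μF, Q=8μC, V=4.00V), C3(1μF, Q=20μC, V=20.00V), C4(3μF, Q=1μC, V=0.33V)
Op 1: CLOSE 4-1: Q_total=13.00, C_total=5.00, V=2.60; Q4=7.80, Q1=5.20; dissipated=19.267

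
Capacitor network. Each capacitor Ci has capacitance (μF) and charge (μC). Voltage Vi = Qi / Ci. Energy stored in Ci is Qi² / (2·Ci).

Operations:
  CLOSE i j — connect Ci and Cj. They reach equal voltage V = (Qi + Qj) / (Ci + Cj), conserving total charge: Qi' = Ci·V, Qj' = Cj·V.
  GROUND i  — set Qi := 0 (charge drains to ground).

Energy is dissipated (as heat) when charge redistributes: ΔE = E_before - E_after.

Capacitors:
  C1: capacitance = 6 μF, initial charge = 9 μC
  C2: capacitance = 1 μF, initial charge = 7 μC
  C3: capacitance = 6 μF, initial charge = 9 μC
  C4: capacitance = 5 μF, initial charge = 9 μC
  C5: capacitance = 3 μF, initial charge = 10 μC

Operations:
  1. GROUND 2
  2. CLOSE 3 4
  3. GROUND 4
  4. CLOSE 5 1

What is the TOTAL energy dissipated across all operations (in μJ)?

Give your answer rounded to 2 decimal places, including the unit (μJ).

Answer: 34.68 μJ

Derivation:
Initial: C1(6μF, Q=9μC, V=1.50V), C2(1μF, Q=7μC, V=7.00V), C3(6μF, Q=9μC, V=1.50V), C4(5μF, Q=9μC, V=1.80V), C5(3μF, Q=10μC, V=3.33V)
Op 1: GROUND 2: Q2=0; energy lost=24.500
Op 2: CLOSE 3-4: Q_total=18.00, C_total=11.00, V=1.64; Q3=9.82, Q4=8.18; dissipated=0.123
Op 3: GROUND 4: Q4=0; energy lost=6.694
Op 4: CLOSE 5-1: Q_total=19.00, C_total=9.00, V=2.11; Q5=6.33, Q1=12.67; dissipated=3.361
Total dissipated: 34.678 μJ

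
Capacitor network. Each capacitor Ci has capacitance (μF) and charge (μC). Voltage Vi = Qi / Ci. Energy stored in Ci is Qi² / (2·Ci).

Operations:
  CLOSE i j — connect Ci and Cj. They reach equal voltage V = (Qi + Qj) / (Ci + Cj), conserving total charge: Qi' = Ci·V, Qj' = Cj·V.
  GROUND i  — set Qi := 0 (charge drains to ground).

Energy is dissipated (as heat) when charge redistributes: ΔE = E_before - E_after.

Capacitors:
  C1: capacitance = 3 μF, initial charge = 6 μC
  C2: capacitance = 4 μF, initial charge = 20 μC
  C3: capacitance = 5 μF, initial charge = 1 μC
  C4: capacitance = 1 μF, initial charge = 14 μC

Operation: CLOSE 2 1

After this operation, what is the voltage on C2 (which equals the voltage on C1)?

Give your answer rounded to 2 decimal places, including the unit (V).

Answer: 3.71 V

Derivation:
Initial: C1(3μF, Q=6μC, V=2.00V), C2(4μF, Q=20μC, V=5.00V), C3(5μF, Q=1μC, V=0.20V), C4(1μF, Q=14μC, V=14.00V)
Op 1: CLOSE 2-1: Q_total=26.00, C_total=7.00, V=3.71; Q2=14.86, Q1=11.14; dissipated=7.714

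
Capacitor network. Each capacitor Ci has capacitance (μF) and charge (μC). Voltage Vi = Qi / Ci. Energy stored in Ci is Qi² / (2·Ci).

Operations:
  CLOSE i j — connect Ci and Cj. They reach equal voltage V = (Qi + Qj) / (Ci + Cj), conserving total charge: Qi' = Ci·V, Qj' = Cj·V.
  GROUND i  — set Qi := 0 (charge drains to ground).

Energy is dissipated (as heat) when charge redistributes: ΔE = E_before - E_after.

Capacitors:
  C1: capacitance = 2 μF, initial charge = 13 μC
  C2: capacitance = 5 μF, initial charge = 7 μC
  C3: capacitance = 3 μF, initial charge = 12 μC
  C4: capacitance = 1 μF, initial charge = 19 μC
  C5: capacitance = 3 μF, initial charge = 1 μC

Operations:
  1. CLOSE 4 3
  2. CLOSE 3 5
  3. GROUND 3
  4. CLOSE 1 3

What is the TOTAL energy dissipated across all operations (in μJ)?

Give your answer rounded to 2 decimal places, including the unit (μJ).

Initial: C1(2μF, Q=13μC, V=6.50V), C2(5μF, Q=7μC, V=1.40V), C3(3μF, Q=12μC, V=4.00V), C4(1μF, Q=19μC, V=19.00V), C5(3μF, Q=1μC, V=0.33V)
Op 1: CLOSE 4-3: Q_total=31.00, C_total=4.00, V=7.75; Q4=7.75, Q3=23.25; dissipated=84.375
Op 2: CLOSE 3-5: Q_total=24.25, C_total=6.00, V=4.04; Q3=12.12, Q5=12.12; dissipated=41.255
Op 3: GROUND 3: Q3=0; energy lost=24.503
Op 4: CLOSE 1-3: Q_total=13.00, C_total=5.00, V=2.60; Q1=5.20, Q3=7.80; dissipated=25.350
Total dissipated: 175.483 μJ

Answer: 175.48 μJ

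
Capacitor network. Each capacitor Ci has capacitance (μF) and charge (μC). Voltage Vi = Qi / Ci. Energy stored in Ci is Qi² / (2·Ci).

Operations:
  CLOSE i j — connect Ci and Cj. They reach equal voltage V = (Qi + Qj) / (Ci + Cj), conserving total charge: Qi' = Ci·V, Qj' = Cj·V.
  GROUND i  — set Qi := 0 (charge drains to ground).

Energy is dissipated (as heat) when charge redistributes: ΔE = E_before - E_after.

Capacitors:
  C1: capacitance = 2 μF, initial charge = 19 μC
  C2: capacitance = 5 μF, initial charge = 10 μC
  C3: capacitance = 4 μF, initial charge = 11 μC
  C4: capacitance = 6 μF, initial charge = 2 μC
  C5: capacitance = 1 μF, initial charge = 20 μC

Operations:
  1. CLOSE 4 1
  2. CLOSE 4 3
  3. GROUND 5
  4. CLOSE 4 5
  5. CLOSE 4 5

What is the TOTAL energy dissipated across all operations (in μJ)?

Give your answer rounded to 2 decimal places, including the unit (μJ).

Answer: 266.11 μJ

Derivation:
Initial: C1(2μF, Q=19μC, V=9.50V), C2(5μF, Q=10μC, V=2.00V), C3(4μF, Q=11μC, V=2.75V), C4(6μF, Q=2μC, V=0.33V), C5(1μF, Q=20μC, V=20.00V)
Op 1: CLOSE 4-1: Q_total=21.00, C_total=8.00, V=2.62; Q4=15.75, Q1=5.25; dissipated=63.021
Op 2: CLOSE 4-3: Q_total=26.75, C_total=10.00, V=2.67; Q4=16.05, Q3=10.70; dissipated=0.019
Op 3: GROUND 5: Q5=0; energy lost=200.000
Op 4: CLOSE 4-5: Q_total=16.05, C_total=7.00, V=2.29; Q4=13.76, Q5=2.29; dissipated=3.067
Op 5: CLOSE 4-5: Q_total=16.05, C_total=7.00, V=2.29; Q4=13.76, Q5=2.29; dissipated=0.000
Total dissipated: 266.106 μJ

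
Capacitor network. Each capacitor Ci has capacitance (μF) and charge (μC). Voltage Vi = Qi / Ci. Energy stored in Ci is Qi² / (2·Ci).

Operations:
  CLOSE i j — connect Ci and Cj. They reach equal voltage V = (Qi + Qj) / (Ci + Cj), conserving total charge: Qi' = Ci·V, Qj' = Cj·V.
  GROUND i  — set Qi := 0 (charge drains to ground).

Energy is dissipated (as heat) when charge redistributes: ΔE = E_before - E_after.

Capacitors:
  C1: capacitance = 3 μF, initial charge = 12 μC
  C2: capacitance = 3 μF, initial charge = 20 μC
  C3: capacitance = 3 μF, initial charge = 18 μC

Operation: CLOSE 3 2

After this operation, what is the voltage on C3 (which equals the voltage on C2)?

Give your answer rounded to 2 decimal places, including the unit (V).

Answer: 6.33 V

Derivation:
Initial: C1(3μF, Q=12μC, V=4.00V), C2(3μF, Q=20μC, V=6.67V), C3(3μF, Q=18μC, V=6.00V)
Op 1: CLOSE 3-2: Q_total=38.00, C_total=6.00, V=6.33; Q3=19.00, Q2=19.00; dissipated=0.333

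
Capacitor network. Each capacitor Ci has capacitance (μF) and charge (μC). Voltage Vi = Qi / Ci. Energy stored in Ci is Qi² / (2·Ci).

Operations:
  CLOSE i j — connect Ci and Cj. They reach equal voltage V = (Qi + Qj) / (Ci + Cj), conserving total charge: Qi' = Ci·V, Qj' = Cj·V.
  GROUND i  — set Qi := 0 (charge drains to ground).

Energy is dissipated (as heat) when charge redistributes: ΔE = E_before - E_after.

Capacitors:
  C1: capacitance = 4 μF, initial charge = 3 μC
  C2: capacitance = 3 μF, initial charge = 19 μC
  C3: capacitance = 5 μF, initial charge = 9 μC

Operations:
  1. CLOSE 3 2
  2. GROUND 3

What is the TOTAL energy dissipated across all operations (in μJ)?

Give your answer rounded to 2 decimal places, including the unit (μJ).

Answer: 49.89 μJ

Derivation:
Initial: C1(4μF, Q=3μC, V=0.75V), C2(3μF, Q=19μC, V=6.33V), C3(5μF, Q=9μC, V=1.80V)
Op 1: CLOSE 3-2: Q_total=28.00, C_total=8.00, V=3.50; Q3=17.50, Q2=10.50; dissipated=19.267
Op 2: GROUND 3: Q3=0; energy lost=30.625
Total dissipated: 49.892 μJ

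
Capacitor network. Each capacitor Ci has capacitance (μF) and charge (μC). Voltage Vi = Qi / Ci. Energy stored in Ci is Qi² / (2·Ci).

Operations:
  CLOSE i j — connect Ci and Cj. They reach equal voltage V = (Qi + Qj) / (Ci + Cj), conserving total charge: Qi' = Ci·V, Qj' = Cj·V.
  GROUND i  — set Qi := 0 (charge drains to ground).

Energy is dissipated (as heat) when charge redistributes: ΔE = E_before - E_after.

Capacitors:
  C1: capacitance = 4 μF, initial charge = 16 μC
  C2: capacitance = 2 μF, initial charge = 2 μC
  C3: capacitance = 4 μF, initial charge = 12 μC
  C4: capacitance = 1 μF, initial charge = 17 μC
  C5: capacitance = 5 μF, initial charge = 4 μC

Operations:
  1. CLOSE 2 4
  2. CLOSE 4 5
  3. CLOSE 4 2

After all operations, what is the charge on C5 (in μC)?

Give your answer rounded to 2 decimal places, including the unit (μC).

Initial: C1(4μF, Q=16μC, V=4.00V), C2(2μF, Q=2μC, V=1.00V), C3(4μF, Q=12μC, V=3.00V), C4(1μF, Q=17μC, V=17.00V), C5(5μF, Q=4μC, V=0.80V)
Op 1: CLOSE 2-4: Q_total=19.00, C_total=3.00, V=6.33; Q2=12.67, Q4=6.33; dissipated=85.333
Op 2: CLOSE 4-5: Q_total=10.33, C_total=6.00, V=1.72; Q4=1.72, Q5=8.61; dissipated=12.757
Op 3: CLOSE 4-2: Q_total=14.39, C_total=3.00, V=4.80; Q4=4.80, Q2=9.59; dissipated=7.087
Final charges: Q1=16.00, Q2=9.59, Q3=12.00, Q4=4.80, Q5=8.61

Answer: 8.61 μC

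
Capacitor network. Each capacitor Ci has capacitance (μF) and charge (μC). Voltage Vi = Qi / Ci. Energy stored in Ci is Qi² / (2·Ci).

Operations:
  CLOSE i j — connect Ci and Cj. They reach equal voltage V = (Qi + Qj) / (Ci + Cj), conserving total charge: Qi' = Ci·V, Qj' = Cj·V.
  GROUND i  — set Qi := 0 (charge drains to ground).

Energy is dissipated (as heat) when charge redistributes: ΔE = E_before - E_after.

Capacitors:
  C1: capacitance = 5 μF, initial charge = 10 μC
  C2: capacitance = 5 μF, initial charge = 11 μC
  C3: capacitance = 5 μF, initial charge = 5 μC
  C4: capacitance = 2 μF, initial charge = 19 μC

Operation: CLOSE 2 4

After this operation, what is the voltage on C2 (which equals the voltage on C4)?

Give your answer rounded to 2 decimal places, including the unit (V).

Initial: C1(5μF, Q=10μC, V=2.00V), C2(5μF, Q=11μC, V=2.20V), C3(5μF, Q=5μC, V=1.00V), C4(2μF, Q=19μC, V=9.50V)
Op 1: CLOSE 2-4: Q_total=30.00, C_total=7.00, V=4.29; Q2=21.43, Q4=8.57; dissipated=38.064

Answer: 4.29 V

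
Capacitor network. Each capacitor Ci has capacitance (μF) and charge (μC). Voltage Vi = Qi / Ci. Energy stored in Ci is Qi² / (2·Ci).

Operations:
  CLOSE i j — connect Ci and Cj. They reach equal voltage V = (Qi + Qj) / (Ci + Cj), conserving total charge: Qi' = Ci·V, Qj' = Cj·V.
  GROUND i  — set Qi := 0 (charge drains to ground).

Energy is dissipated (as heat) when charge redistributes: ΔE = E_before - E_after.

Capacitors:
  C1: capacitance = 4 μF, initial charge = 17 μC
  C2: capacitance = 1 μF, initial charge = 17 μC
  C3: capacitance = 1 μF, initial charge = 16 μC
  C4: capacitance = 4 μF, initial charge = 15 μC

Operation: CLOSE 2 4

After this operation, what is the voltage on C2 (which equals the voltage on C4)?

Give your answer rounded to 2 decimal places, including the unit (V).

Answer: 6.40 V

Derivation:
Initial: C1(4μF, Q=17μC, V=4.25V), C2(1μF, Q=17μC, V=17.00V), C3(1μF, Q=16μC, V=16.00V), C4(4μF, Q=15μC, V=3.75V)
Op 1: CLOSE 2-4: Q_total=32.00, C_total=5.00, V=6.40; Q2=6.40, Q4=25.60; dissipated=70.225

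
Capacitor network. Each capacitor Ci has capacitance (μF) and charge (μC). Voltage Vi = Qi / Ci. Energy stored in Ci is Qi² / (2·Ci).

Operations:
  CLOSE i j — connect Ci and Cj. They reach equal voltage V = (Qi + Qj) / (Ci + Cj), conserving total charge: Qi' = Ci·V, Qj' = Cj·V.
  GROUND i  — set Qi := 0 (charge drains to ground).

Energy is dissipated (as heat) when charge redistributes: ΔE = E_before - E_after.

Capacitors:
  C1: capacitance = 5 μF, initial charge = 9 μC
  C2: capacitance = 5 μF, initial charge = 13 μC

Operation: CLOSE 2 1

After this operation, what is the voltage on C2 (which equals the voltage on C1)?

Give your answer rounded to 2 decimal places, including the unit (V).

Answer: 2.20 V

Derivation:
Initial: C1(5μF, Q=9μC, V=1.80V), C2(5μF, Q=13μC, V=2.60V)
Op 1: CLOSE 2-1: Q_total=22.00, C_total=10.00, V=2.20; Q2=11.00, Q1=11.00; dissipated=0.800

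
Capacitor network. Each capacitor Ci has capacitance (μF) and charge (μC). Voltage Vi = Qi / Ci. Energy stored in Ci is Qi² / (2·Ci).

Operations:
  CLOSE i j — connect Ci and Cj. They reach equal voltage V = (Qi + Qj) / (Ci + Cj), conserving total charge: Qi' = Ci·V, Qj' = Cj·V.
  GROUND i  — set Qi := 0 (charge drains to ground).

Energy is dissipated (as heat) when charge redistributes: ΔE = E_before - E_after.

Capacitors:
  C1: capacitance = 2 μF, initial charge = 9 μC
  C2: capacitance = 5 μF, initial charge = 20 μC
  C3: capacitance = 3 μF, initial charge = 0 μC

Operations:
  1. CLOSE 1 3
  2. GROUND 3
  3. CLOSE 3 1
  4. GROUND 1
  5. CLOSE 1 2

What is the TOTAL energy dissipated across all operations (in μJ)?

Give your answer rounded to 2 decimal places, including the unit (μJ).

Initial: C1(2μF, Q=9μC, V=4.50V), C2(5μF, Q=20μC, V=4.00V), C3(3μF, Q=0μC, V=0.00V)
Op 1: CLOSE 1-3: Q_total=9.00, C_total=5.00, V=1.80; Q1=3.60, Q3=5.40; dissipated=12.150
Op 2: GROUND 3: Q3=0; energy lost=4.860
Op 3: CLOSE 3-1: Q_total=3.60, C_total=5.00, V=0.72; Q3=2.16, Q1=1.44; dissipated=1.944
Op 4: GROUND 1: Q1=0; energy lost=0.518
Op 5: CLOSE 1-2: Q_total=20.00, C_total=7.00, V=2.86; Q1=5.71, Q2=14.29; dissipated=11.429
Total dissipated: 30.901 μJ

Answer: 30.90 μJ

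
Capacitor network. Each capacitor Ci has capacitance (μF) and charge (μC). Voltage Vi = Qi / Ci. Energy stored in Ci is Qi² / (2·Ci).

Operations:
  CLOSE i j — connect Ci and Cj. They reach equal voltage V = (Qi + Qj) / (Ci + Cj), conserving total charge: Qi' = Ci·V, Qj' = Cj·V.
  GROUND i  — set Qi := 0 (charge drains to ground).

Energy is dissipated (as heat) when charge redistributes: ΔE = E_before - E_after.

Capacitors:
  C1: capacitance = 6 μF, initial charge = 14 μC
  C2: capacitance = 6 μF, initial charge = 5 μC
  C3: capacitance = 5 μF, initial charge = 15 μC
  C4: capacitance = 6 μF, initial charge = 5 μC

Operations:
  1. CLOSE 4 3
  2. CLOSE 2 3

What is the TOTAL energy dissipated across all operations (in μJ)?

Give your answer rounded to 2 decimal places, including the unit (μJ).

Answer: 7.72 μJ

Derivation:
Initial: C1(6μF, Q=14μC, V=2.33V), C2(6μF, Q=5μC, V=0.83V), C3(5μF, Q=15μC, V=3.00V), C4(6μF, Q=5μC, V=0.83V)
Op 1: CLOSE 4-3: Q_total=20.00, C_total=11.00, V=1.82; Q4=10.91, Q3=9.09; dissipated=6.402
Op 2: CLOSE 2-3: Q_total=14.09, C_total=11.00, V=1.28; Q2=7.69, Q3=6.40; dissipated=1.323
Total dissipated: 7.724 μJ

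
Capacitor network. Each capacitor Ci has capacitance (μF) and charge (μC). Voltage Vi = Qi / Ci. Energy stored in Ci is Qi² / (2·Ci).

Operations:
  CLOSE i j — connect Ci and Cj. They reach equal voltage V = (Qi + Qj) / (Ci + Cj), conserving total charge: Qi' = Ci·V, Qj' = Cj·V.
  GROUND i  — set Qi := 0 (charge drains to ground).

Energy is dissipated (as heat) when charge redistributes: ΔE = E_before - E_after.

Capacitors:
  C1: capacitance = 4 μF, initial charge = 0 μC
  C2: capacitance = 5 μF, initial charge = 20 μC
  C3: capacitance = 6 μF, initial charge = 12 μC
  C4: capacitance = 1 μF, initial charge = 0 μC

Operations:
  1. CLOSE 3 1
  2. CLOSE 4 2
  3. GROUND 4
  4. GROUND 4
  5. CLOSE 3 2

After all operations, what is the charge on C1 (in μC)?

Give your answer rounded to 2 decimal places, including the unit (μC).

Initial: C1(4μF, Q=0μC, V=0.00V), C2(5μF, Q=20μC, V=4.00V), C3(6μF, Q=12μC, V=2.00V), C4(1μF, Q=0μC, V=0.00V)
Op 1: CLOSE 3-1: Q_total=12.00, C_total=10.00, V=1.20; Q3=7.20, Q1=4.80; dissipated=4.800
Op 2: CLOSE 4-2: Q_total=20.00, C_total=6.00, V=3.33; Q4=3.33, Q2=16.67; dissipated=6.667
Op 3: GROUND 4: Q4=0; energy lost=5.556
Op 4: GROUND 4: Q4=0; energy lost=0.000
Op 5: CLOSE 3-2: Q_total=23.87, C_total=11.00, V=2.17; Q3=13.02, Q2=10.85; dissipated=6.206
Final charges: Q1=4.80, Q2=10.85, Q3=13.02, Q4=0.00

Answer: 4.80 μC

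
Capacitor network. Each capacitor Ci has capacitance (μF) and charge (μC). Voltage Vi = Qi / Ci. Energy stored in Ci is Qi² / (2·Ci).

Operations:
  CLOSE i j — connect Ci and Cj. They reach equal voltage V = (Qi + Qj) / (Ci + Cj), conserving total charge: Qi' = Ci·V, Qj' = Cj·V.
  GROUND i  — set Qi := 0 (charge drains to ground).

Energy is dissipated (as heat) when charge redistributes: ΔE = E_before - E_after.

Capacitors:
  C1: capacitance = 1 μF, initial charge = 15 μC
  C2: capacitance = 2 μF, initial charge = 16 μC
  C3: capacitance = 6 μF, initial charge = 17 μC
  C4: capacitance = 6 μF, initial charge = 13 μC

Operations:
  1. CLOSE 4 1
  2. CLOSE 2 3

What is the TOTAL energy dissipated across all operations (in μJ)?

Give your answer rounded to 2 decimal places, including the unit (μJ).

Answer: 90.60 μJ

Derivation:
Initial: C1(1μF, Q=15μC, V=15.00V), C2(2μF, Q=16μC, V=8.00V), C3(6μF, Q=17μC, V=2.83V), C4(6μF, Q=13μC, V=2.17V)
Op 1: CLOSE 4-1: Q_total=28.00, C_total=7.00, V=4.00; Q4=24.00, Q1=4.00; dissipated=70.583
Op 2: CLOSE 2-3: Q_total=33.00, C_total=8.00, V=4.12; Q2=8.25, Q3=24.75; dissipated=20.021
Total dissipated: 90.604 μJ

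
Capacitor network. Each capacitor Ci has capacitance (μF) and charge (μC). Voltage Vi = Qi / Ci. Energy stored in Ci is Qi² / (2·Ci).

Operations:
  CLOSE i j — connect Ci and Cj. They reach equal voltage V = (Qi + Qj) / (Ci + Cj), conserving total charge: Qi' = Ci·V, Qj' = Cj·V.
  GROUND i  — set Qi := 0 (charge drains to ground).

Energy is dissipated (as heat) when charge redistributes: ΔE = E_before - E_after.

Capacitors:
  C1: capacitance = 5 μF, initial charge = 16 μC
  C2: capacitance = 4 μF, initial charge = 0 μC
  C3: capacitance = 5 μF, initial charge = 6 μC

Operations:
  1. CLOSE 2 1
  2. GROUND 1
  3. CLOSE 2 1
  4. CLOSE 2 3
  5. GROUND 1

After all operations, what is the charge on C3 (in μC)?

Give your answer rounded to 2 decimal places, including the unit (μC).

Answer: 5.09 μC

Derivation:
Initial: C1(5μF, Q=16μC, V=3.20V), C2(4μF, Q=0μC, V=0.00V), C3(5μF, Q=6μC, V=1.20V)
Op 1: CLOSE 2-1: Q_total=16.00, C_total=9.00, V=1.78; Q2=7.11, Q1=8.89; dissipated=11.378
Op 2: GROUND 1: Q1=0; energy lost=7.901
Op 3: CLOSE 2-1: Q_total=7.11, C_total=9.00, V=0.79; Q2=3.16, Q1=3.95; dissipated=3.512
Op 4: CLOSE 2-3: Q_total=9.16, C_total=9.00, V=1.02; Q2=4.07, Q3=5.09; dissipated=0.187
Op 5: GROUND 1: Q1=0; energy lost=1.561
Final charges: Q1=0.00, Q2=4.07, Q3=5.09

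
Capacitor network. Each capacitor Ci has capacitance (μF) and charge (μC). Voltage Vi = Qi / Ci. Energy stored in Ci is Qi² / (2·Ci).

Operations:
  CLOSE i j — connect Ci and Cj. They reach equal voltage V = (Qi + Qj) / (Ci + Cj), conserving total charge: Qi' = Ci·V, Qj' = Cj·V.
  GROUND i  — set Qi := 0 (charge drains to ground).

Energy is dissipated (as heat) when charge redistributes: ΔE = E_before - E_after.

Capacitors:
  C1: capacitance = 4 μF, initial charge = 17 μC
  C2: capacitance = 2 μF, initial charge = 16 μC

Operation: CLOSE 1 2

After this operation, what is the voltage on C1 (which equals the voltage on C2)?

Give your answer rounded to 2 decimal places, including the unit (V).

Answer: 5.50 V

Derivation:
Initial: C1(4μF, Q=17μC, V=4.25V), C2(2μF, Q=16μC, V=8.00V)
Op 1: CLOSE 1-2: Q_total=33.00, C_total=6.00, V=5.50; Q1=22.00, Q2=11.00; dissipated=9.375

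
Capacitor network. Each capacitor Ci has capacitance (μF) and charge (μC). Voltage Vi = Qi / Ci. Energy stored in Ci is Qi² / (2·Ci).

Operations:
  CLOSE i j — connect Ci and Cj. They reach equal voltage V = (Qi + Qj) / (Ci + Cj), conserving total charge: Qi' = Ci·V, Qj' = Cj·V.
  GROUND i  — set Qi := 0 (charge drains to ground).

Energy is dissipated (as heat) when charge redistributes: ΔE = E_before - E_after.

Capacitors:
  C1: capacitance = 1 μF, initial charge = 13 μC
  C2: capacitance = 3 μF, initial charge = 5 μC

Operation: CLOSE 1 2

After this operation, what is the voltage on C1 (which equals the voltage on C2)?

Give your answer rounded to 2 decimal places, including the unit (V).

Initial: C1(1μF, Q=13μC, V=13.00V), C2(3μF, Q=5μC, V=1.67V)
Op 1: CLOSE 1-2: Q_total=18.00, C_total=4.00, V=4.50; Q1=4.50, Q2=13.50; dissipated=48.167

Answer: 4.50 V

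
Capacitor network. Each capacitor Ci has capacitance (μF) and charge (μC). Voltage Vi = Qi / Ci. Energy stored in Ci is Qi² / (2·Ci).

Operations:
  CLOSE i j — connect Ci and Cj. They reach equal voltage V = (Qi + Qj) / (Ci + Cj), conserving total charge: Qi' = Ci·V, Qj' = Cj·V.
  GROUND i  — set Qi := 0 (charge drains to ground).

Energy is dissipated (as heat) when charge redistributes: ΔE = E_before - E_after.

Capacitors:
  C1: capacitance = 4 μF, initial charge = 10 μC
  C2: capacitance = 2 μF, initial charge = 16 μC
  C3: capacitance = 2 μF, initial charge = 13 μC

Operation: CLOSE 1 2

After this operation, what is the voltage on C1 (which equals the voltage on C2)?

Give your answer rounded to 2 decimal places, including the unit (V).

Initial: C1(4μF, Q=10μC, V=2.50V), C2(2μF, Q=16μC, V=8.00V), C3(2μF, Q=13μC, V=6.50V)
Op 1: CLOSE 1-2: Q_total=26.00, C_total=6.00, V=4.33; Q1=17.33, Q2=8.67; dissipated=20.167

Answer: 4.33 V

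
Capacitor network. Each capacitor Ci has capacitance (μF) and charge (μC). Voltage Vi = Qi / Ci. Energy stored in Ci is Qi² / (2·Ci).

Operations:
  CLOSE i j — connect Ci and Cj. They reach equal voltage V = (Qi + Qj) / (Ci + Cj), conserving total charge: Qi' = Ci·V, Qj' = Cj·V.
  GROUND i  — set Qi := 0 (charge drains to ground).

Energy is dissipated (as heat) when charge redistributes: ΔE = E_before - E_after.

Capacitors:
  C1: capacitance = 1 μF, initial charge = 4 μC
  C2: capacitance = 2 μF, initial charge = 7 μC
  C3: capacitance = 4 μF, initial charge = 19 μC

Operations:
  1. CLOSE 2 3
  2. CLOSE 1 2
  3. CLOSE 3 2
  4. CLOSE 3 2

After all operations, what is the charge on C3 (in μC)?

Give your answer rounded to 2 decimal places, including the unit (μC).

Initial: C1(1μF, Q=4μC, V=4.00V), C2(2μF, Q=7μC, V=3.50V), C3(4μF, Q=19μC, V=4.75V)
Op 1: CLOSE 2-3: Q_total=26.00, C_total=6.00, V=4.33; Q2=8.67, Q3=17.33; dissipated=1.042
Op 2: CLOSE 1-2: Q_total=12.67, C_total=3.00, V=4.22; Q1=4.22, Q2=8.44; dissipated=0.037
Op 3: CLOSE 3-2: Q_total=25.78, C_total=6.00, V=4.30; Q3=17.19, Q2=8.59; dissipated=0.008
Op 4: CLOSE 3-2: Q_total=25.78, C_total=6.00, V=4.30; Q3=17.19, Q2=8.59; dissipated=0.000
Final charges: Q1=4.22, Q2=8.59, Q3=17.19

Answer: 17.19 μC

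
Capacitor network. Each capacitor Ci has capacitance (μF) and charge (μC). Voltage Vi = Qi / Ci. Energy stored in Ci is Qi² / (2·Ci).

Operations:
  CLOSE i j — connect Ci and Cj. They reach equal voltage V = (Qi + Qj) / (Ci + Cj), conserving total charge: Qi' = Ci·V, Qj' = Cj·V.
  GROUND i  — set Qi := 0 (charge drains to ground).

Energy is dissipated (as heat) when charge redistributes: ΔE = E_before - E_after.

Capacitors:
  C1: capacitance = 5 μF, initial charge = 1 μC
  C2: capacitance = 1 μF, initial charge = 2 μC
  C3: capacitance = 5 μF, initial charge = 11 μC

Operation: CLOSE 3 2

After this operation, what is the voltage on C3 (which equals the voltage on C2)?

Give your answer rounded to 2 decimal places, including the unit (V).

Initial: C1(5μF, Q=1μC, V=0.20V), C2(1μF, Q=2μC, V=2.00V), C3(5μF, Q=11μC, V=2.20V)
Op 1: CLOSE 3-2: Q_total=13.00, C_total=6.00, V=2.17; Q3=10.83, Q2=2.17; dissipated=0.017

Answer: 2.17 V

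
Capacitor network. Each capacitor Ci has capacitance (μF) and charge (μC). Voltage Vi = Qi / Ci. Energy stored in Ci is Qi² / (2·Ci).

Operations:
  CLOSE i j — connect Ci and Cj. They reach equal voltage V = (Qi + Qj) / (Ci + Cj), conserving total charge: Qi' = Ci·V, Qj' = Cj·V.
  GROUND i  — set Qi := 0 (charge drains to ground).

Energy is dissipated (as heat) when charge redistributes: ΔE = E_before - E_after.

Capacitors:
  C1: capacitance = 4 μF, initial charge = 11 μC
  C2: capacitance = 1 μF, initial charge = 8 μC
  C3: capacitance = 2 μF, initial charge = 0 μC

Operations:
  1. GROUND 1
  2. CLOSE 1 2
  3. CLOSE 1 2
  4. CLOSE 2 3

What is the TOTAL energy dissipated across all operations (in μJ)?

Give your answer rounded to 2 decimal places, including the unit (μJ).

Answer: 41.58 μJ

Derivation:
Initial: C1(4μF, Q=11μC, V=2.75V), C2(1μF, Q=8μC, V=8.00V), C3(2μF, Q=0μC, V=0.00V)
Op 1: GROUND 1: Q1=0; energy lost=15.125
Op 2: CLOSE 1-2: Q_total=8.00, C_total=5.00, V=1.60; Q1=6.40, Q2=1.60; dissipated=25.600
Op 3: CLOSE 1-2: Q_total=8.00, C_total=5.00, V=1.60; Q1=6.40, Q2=1.60; dissipated=0.000
Op 4: CLOSE 2-3: Q_total=1.60, C_total=3.00, V=0.53; Q2=0.53, Q3=1.07; dissipated=0.853
Total dissipated: 41.578 μJ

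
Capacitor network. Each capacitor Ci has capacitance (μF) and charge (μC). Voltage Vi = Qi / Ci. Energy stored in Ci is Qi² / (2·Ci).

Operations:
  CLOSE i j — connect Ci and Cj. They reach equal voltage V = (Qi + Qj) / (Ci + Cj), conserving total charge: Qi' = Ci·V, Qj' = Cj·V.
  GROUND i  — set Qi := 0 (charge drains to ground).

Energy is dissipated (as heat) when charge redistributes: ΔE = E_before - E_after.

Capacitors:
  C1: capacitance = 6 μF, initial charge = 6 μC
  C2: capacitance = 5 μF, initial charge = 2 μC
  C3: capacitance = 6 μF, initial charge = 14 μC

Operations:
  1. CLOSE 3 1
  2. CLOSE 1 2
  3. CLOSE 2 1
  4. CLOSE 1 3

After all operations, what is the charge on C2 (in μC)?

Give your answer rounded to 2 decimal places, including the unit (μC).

Initial: C1(6μF, Q=6μC, V=1.00V), C2(5μF, Q=2μC, V=0.40V), C3(6μF, Q=14μC, V=2.33V)
Op 1: CLOSE 3-1: Q_total=20.00, C_total=12.00, V=1.67; Q3=10.00, Q1=10.00; dissipated=2.667
Op 2: CLOSE 1-2: Q_total=12.00, C_total=11.00, V=1.09; Q1=6.55, Q2=5.45; dissipated=2.188
Op 3: CLOSE 2-1: Q_total=12.00, C_total=11.00, V=1.09; Q2=5.45, Q1=6.55; dissipated=0.000
Op 4: CLOSE 1-3: Q_total=16.55, C_total=12.00, V=1.38; Q1=8.27, Q3=8.27; dissipated=0.497
Final charges: Q1=8.27, Q2=5.45, Q3=8.27

Answer: 5.45 μC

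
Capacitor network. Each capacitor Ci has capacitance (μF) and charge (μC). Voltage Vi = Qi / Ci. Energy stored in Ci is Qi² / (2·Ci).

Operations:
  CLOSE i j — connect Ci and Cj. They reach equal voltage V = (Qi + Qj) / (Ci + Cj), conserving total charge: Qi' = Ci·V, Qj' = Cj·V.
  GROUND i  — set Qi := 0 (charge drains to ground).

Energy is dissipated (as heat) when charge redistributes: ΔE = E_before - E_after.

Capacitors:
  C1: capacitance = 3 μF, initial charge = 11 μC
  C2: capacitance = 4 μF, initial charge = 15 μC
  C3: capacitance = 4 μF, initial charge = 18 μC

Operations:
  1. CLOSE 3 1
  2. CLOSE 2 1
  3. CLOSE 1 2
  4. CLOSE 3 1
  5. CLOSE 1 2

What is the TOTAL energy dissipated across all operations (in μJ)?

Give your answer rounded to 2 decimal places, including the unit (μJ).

Answer: 0.78 μJ

Derivation:
Initial: C1(3μF, Q=11μC, V=3.67V), C2(4μF, Q=15μC, V=3.75V), C3(4μF, Q=18μC, V=4.50V)
Op 1: CLOSE 3-1: Q_total=29.00, C_total=7.00, V=4.14; Q3=16.57, Q1=12.43; dissipated=0.595
Op 2: CLOSE 2-1: Q_total=27.43, C_total=7.00, V=3.92; Q2=15.67, Q1=11.76; dissipated=0.132
Op 3: CLOSE 1-2: Q_total=27.43, C_total=7.00, V=3.92; Q1=11.76, Q2=15.67; dissipated=0.000
Op 4: CLOSE 3-1: Q_total=28.33, C_total=7.00, V=4.05; Q3=16.19, Q1=12.14; dissipated=0.043
Op 5: CLOSE 1-2: Q_total=27.81, C_total=7.00, V=3.97; Q1=11.92, Q2=15.89; dissipated=0.014
Total dissipated: 0.785 μJ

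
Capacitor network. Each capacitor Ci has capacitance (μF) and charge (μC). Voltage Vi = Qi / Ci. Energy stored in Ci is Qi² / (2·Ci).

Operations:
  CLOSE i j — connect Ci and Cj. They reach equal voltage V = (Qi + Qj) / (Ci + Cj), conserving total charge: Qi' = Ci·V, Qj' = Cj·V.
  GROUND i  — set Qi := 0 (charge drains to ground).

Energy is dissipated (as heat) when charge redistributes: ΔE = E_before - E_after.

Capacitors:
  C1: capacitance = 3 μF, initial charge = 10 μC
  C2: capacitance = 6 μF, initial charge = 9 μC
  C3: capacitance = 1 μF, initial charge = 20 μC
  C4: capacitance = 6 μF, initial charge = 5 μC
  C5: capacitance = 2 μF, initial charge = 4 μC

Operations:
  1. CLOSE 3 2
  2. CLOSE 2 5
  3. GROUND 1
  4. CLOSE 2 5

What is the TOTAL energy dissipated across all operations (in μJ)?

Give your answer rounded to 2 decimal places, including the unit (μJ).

Initial: C1(3μF, Q=10μC, V=3.33V), C2(6μF, Q=9μC, V=1.50V), C3(1μF, Q=20μC, V=20.00V), C4(6μF, Q=5μC, V=0.83V), C5(2μF, Q=4μC, V=2.00V)
Op 1: CLOSE 3-2: Q_total=29.00, C_total=7.00, V=4.14; Q3=4.14, Q2=24.86; dissipated=146.679
Op 2: CLOSE 2-5: Q_total=28.86, C_total=8.00, V=3.61; Q2=21.64, Q5=7.21; dissipated=3.444
Op 3: GROUND 1: Q1=0; energy lost=16.667
Op 4: CLOSE 2-5: Q_total=28.86, C_total=8.00, V=3.61; Q2=21.64, Q5=7.21; dissipated=0.000
Total dissipated: 166.789 μJ

Answer: 166.79 μJ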